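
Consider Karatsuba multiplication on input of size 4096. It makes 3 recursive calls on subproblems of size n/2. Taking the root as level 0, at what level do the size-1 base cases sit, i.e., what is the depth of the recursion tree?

For divide and conquer with division factor 2:

Problem sizes at each level:
Level 0: 4096
Level 1: 2048
Level 2: 1024
Level 3: 512
Level 4: 256
Level 5: 128
Level 6: 64
Level 7: 32
Level 8: 16
Level 9: 8
Level 10: 4
Level 11: 2
Level 12: 1

The root is level 0 and the size-1 base case is level 12 (the tree spans levels 0 through 12, i.e. 13 levels counting the root), so the depth is the number of divisions: log_2(4096) = 12

The recursion tree depth is log_2(4096) = 12. At each level, the problem size is divided by 2, so it takes 12 divisions to reduce to a base case of size 1. The algorithm makes 3 recursive calls at each level.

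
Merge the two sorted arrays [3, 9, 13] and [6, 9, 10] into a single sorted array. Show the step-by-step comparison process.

Merging process:

Compare 3 vs 6: take 3 from left. Merged: [3]
Compare 9 vs 6: take 6 from right. Merged: [3, 6]
Compare 9 vs 9: take 9 from left. Merged: [3, 6, 9]
Compare 13 vs 9: take 9 from right. Merged: [3, 6, 9, 9]
Compare 13 vs 10: take 10 from right. Merged: [3, 6, 9, 9, 10]
Append remaining from left: [13]. Merged: [3, 6, 9, 9, 10, 13]

Final merged array: [3, 6, 9, 9, 10, 13]
Total comparisons: 5

The merged array is [3, 6, 9, 9, 10, 13], requiring 5 comparisons. The merge step runs in O(n) time where n is the total number of elements.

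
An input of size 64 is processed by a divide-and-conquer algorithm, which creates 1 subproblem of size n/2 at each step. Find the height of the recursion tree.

For divide and conquer with division factor 2:

Problem sizes at each level:
Level 0: 64
Level 1: 32
Level 2: 16
Level 3: 8
Level 4: 4
Level 5: 2
Level 6: 1

The root is level 0 and the size-1 base case is level 6 (the tree spans levels 0 through 6, i.e. 7 levels counting the root), so the depth is the number of divisions: log_2(64) = 6

The recursion tree depth is log_2(64) = 6. At each level, the problem size is divided by 2, so it takes 6 divisions to reduce to a base case of size 1. The algorithm makes 1 recursive call at each level.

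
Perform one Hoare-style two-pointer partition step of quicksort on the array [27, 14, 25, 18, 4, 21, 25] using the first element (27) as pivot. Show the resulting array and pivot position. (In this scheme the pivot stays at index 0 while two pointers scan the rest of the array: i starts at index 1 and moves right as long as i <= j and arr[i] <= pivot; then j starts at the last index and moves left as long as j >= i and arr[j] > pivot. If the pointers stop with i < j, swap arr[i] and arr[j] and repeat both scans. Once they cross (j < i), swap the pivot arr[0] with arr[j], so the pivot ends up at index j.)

Hoare-style two-pointer partition with pivot = 27:

Initial array: [27, 14, 25, 18, 4, 21, 25]

Pointers start at i = 1, j = 6.
i ends at 7, j ends at 6: the pointers have crossed (j < i), so scanning stops.

Swap pivot arr[0] with arr[6] to place pivot at position 6: [25, 14, 25, 18, 4, 21, 27]
Pivot position: 6

After partitioning with pivot 27, the array becomes [25, 14, 25, 18, 4, 21, 27]. The pivot is placed at index 6. All elements to the left of the pivot are <= 27, and all elements to the right are > 27.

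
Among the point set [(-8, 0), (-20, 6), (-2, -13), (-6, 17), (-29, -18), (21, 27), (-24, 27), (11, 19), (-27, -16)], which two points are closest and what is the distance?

Computing all pairwise distances among 9 points:

d((-8, 0), (-20, 6)) = 13.4164
d((-8, 0), (-2, -13)) = 14.3178
d((-8, 0), (-6, 17)) = 17.1172
d((-8, 0), (-29, -18)) = 27.6586
d((-8, 0), (21, 27)) = 39.6232
d((-8, 0), (-24, 27)) = 31.3847
d((-8, 0), (11, 19)) = 26.8701
d((-8, 0), (-27, -16)) = 24.8395
d((-20, 6), (-2, -13)) = 26.1725
d((-20, 6), (-6, 17)) = 17.8045
d((-20, 6), (-29, -18)) = 25.632
d((-20, 6), (21, 27)) = 46.0652
d((-20, 6), (-24, 27)) = 21.3776
d((-20, 6), (11, 19)) = 33.6155
d((-20, 6), (-27, -16)) = 23.0868
d((-2, -13), (-6, 17)) = 30.2655
d((-2, -13), (-29, -18)) = 27.4591
d((-2, -13), (21, 27)) = 46.1411
d((-2, -13), (-24, 27)) = 45.6508
d((-2, -13), (11, 19)) = 34.5398
d((-2, -13), (-27, -16)) = 25.1794
d((-6, 17), (-29, -18)) = 41.8808
d((-6, 17), (21, 27)) = 28.7924
d((-6, 17), (-24, 27)) = 20.5913
d((-6, 17), (11, 19)) = 17.1172
d((-6, 17), (-27, -16)) = 39.1152
d((-29, -18), (21, 27)) = 67.2681
d((-29, -18), (-24, 27)) = 45.2769
d((-29, -18), (11, 19)) = 54.4885
d((-29, -18), (-27, -16)) = 2.8284 <-- minimum
d((21, 27), (-24, 27)) = 45.0
d((21, 27), (11, 19)) = 12.8062
d((21, 27), (-27, -16)) = 64.4438
d((-24, 27), (11, 19)) = 35.9026
d((-24, 27), (-27, -16)) = 43.1045
d((11, 19), (-27, -16)) = 51.6624

Closest pair: (-29, -18) and (-27, -16) with distance 2.8284

The closest pair is (-29, -18) and (-27, -16) with Euclidean distance 2.8284. For 9 points, brute-force pairwise comparison is shown above. For large n, the divide-and-conquer algorithm (sort by x, recurse on halves, check the dividing strip) achieves O(n log n).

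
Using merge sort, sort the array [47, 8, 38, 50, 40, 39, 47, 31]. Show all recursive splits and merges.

Merge sort trace:

Split: [47, 8, 38, 50, 40, 39, 47, 31] -> [47, 8, 38, 50] and [40, 39, 47, 31]
  Split: [47, 8, 38, 50] -> [47, 8] and [38, 50]
    Split: [47, 8] -> [47] and [8]
    Merge: [47] + [8] -> [8, 47]
    Split: [38, 50] -> [38] and [50]
    Merge: [38] + [50] -> [38, 50]
  Merge: [8, 47] + [38, 50] -> [8, 38, 47, 50]
  Split: [40, 39, 47, 31] -> [40, 39] and [47, 31]
    Split: [40, 39] -> [40] and [39]
    Merge: [40] + [39] -> [39, 40]
    Split: [47, 31] -> [47] and [31]
    Merge: [47] + [31] -> [31, 47]
  Merge: [39, 40] + [31, 47] -> [31, 39, 40, 47]
Merge: [8, 38, 47, 50] + [31, 39, 40, 47] -> [8, 31, 38, 39, 40, 47, 47, 50]

Final sorted array: [8, 31, 38, 39, 40, 47, 47, 50]

The merge sort proceeds by recursively splitting the array and merging sorted halves.
After all merges, the sorted array is [8, 31, 38, 39, 40, 47, 47, 50].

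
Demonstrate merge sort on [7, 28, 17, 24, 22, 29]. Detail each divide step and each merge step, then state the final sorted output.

Merge sort trace:

Split: [7, 28, 17, 24, 22, 29] -> [7, 28, 17] and [24, 22, 29]
  Split: [7, 28, 17] -> [7] and [28, 17]
    Split: [28, 17] -> [28] and [17]
    Merge: [28] + [17] -> [17, 28]
  Merge: [7] + [17, 28] -> [7, 17, 28]
  Split: [24, 22, 29] -> [24] and [22, 29]
    Split: [22, 29] -> [22] and [29]
    Merge: [22] + [29] -> [22, 29]
  Merge: [24] + [22, 29] -> [22, 24, 29]
Merge: [7, 17, 28] + [22, 24, 29] -> [7, 17, 22, 24, 28, 29]

Final sorted array: [7, 17, 22, 24, 28, 29]

The merge sort proceeds by recursively splitting the array and merging sorted halves.
After all merges, the sorted array is [7, 17, 22, 24, 28, 29].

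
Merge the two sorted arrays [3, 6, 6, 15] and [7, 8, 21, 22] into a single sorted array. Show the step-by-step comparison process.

Merging process:

Compare 3 vs 7: take 3 from left. Merged: [3]
Compare 6 vs 7: take 6 from left. Merged: [3, 6]
Compare 6 vs 7: take 6 from left. Merged: [3, 6, 6]
Compare 15 vs 7: take 7 from right. Merged: [3, 6, 6, 7]
Compare 15 vs 8: take 8 from right. Merged: [3, 6, 6, 7, 8]
Compare 15 vs 21: take 15 from left. Merged: [3, 6, 6, 7, 8, 15]
Append remaining from right: [21, 22]. Merged: [3, 6, 6, 7, 8, 15, 21, 22]

Final merged array: [3, 6, 6, 7, 8, 15, 21, 22]
Total comparisons: 6

The merged array is [3, 6, 6, 7, 8, 15, 21, 22], requiring 6 comparisons. The merge step runs in O(n) time where n is the total number of elements.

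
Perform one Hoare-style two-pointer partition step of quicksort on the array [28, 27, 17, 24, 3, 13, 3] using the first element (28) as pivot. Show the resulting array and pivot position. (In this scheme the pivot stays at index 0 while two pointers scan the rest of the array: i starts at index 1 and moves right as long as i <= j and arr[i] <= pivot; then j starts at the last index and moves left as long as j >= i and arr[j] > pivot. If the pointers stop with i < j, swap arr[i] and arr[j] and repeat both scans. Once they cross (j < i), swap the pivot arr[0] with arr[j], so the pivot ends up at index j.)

Hoare-style two-pointer partition with pivot = 28:

Initial array: [28, 27, 17, 24, 3, 13, 3]

Pointers start at i = 1, j = 6.
i ends at 7, j ends at 6: the pointers have crossed (j < i), so scanning stops.

Swap pivot arr[0] with arr[6] to place pivot at position 6: [3, 27, 17, 24, 3, 13, 28]
Pivot position: 6

After partitioning with pivot 28, the array becomes [3, 27, 17, 24, 3, 13, 28]. The pivot is placed at index 6. All elements to the left of the pivot are <= 28, and all elements to the right are > 28.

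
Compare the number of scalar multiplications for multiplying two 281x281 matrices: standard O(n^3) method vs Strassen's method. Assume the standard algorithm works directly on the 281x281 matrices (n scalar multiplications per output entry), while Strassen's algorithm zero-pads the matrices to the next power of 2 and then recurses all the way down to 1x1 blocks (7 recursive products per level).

Matrix multiplication for 281x281 matrices:

Strassen's algorithm requires power-of-2 dimensions. Pad 281x281 to 512x512 (next power of 2).

Standard algorithm: 281^3 = 22188041 multiplications
Strassen's algorithm: 7^(log2(512)) = 7^9 = 40353607 multiplications
Difference: 22188041 - 40353607 = -18165566 (Strassen uses MORE here due to padding overhead — for small or just-over-power-of-2 n, padding can outweigh the per-level savings)

Standard: 22188041 multiplications (281^3). Strassen: 40353607 multiplications (7^9, after padding to 512x512). Strassen reduces 8 recursive multiplications to 7 at each level.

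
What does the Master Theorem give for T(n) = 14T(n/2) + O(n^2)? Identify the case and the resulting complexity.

Master Theorem for T(n) = 14T(n/2) + O(n^2):

a = 14, b = 2, c = 2
log_b(a) = log_2(14) = 3.8074

Case 1: c = 2 < log_2(14) = 3.8074
T(n) = O(n^(log_2 14))

For T(n) = 14T(n/2) + O(n^2): log_2(14) = 3.8074. This is Case 1 of the Master Theorem (c < log_b(a), work dominated by leaves), giving O(n^(log_2 14)).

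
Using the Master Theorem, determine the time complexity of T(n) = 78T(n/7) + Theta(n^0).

Master Theorem for T(n) = 78T(n/7) + O(n^0):

a = 78, b = 7, c = 0
log_b(a) = log_7(78) = 2.2389

Case 1: c = 0 < log_7(78) = 2.2389
T(n) = O(n^(log_7 78))

For T(n) = 78T(n/7) + O(n^0): log_7(78) = 2.2389. This is Case 1 of the Master Theorem (c < log_b(a), work dominated by leaves), giving O(n^(log_7 78)).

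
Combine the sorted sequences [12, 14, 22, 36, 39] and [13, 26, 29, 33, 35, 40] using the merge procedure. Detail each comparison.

Merging process:

Compare 12 vs 13: take 12 from left. Merged: [12]
Compare 14 vs 13: take 13 from right. Merged: [12, 13]
Compare 14 vs 26: take 14 from left. Merged: [12, 13, 14]
Compare 22 vs 26: take 22 from left. Merged: [12, 13, 14, 22]
Compare 36 vs 26: take 26 from right. Merged: [12, 13, 14, 22, 26]
Compare 36 vs 29: take 29 from right. Merged: [12, 13, 14, 22, 26, 29]
Compare 36 vs 33: take 33 from right. Merged: [12, 13, 14, 22, 26, 29, 33]
Compare 36 vs 35: take 35 from right. Merged: [12, 13, 14, 22, 26, 29, 33, 35]
Compare 36 vs 40: take 36 from left. Merged: [12, 13, 14, 22, 26, 29, 33, 35, 36]
Compare 39 vs 40: take 39 from left. Merged: [12, 13, 14, 22, 26, 29, 33, 35, 36, 39]
Append remaining from right: [40]. Merged: [12, 13, 14, 22, 26, 29, 33, 35, 36, 39, 40]

Final merged array: [12, 13, 14, 22, 26, 29, 33, 35, 36, 39, 40]
Total comparisons: 10

The merged array is [12, 13, 14, 22, 26, 29, 33, 35, 36, 39, 40], requiring 10 comparisons. The merge step runs in O(n) time where n is the total number of elements.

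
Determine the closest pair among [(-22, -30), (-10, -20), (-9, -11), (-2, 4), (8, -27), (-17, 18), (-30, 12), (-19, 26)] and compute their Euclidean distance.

Computing all pairwise distances among 8 points:

d((-22, -30), (-10, -20)) = 15.6205
d((-22, -30), (-9, -11)) = 23.0217
d((-22, -30), (-2, 4)) = 39.4462
d((-22, -30), (8, -27)) = 30.1496
d((-22, -30), (-17, 18)) = 48.2597
d((-22, -30), (-30, 12)) = 42.7551
d((-22, -30), (-19, 26)) = 56.0803
d((-10, -20), (-9, -11)) = 9.0554
d((-10, -20), (-2, 4)) = 25.2982
d((-10, -20), (8, -27)) = 19.3132
d((-10, -20), (-17, 18)) = 38.6394
d((-10, -20), (-30, 12)) = 37.7359
d((-10, -20), (-19, 26)) = 46.8722
d((-9, -11), (-2, 4)) = 16.5529
d((-9, -11), (8, -27)) = 23.3452
d((-9, -11), (-17, 18)) = 30.0832
d((-9, -11), (-30, 12)) = 31.1448
d((-9, -11), (-19, 26)) = 38.3275
d((-2, 4), (8, -27)) = 32.573
d((-2, 4), (-17, 18)) = 20.5183
d((-2, 4), (-30, 12)) = 29.1204
d((-2, 4), (-19, 26)) = 27.8029
d((8, -27), (-17, 18)) = 51.4782
d((8, -27), (-30, 12)) = 54.4518
d((8, -27), (-19, 26)) = 59.4811
d((-17, 18), (-30, 12)) = 14.3178
d((-17, 18), (-19, 26)) = 8.2462 <-- minimum
d((-30, 12), (-19, 26)) = 17.8045

Closest pair: (-17, 18) and (-19, 26) with distance 8.2462

The closest pair is (-17, 18) and (-19, 26) with Euclidean distance 8.2462. For 8 points, brute-force pairwise comparison is shown above. For large n, the divide-and-conquer algorithm (sort by x, recurse on halves, check the dividing strip) achieves O(n log n).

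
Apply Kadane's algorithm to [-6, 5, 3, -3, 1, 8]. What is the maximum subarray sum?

Using Kadane's algorithm on [-6, 5, 3, -3, 1, 8]:

Scanning through the array:
Position 1 (value 5): max_ending_here = 5, max_so_far = 5
Position 2 (value 3): max_ending_here = 8, max_so_far = 8
Position 3 (value -3): max_ending_here = 5, max_so_far = 8
Position 4 (value 1): max_ending_here = 6, max_so_far = 8
Position 5 (value 8): max_ending_here = 14, max_so_far = 14

Maximum subarray: [5, 3, -3, 1, 8]
Maximum sum: 14

The maximum subarray is [5, 3, -3, 1, 8] with sum 14. This subarray runs from index 1 to index 5.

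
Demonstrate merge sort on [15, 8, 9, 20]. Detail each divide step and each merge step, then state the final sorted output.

Merge sort trace:

Split: [15, 8, 9, 20] -> [15, 8] and [9, 20]
  Split: [15, 8] -> [15] and [8]
  Merge: [15] + [8] -> [8, 15]
  Split: [9, 20] -> [9] and [20]
  Merge: [9] + [20] -> [9, 20]
Merge: [8, 15] + [9, 20] -> [8, 9, 15, 20]

Final sorted array: [8, 9, 15, 20]

The merge sort proceeds by recursively splitting the array and merging sorted halves.
After all merges, the sorted array is [8, 9, 15, 20].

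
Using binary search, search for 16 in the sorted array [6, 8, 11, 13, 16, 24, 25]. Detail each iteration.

Binary search for 16 in [6, 8, 11, 13, 16, 24, 25]:

lo=0, hi=6, mid=3, arr[mid]=13 -> 13 < 16, search right half
lo=4, hi=6, mid=5, arr[mid]=24 -> 24 > 16, search left half
lo=4, hi=4, mid=4, arr[mid]=16 -> Found target at index 4!

Binary search finds 16 at index 4 after 3 comparisons. The search repeatedly halves the search space by comparing with the middle element.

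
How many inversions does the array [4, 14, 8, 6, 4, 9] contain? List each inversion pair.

Finding inversions in [4, 14, 8, 6, 4, 9]:

(1, 2): arr[1]=14 > arr[2]=8
(1, 3): arr[1]=14 > arr[3]=6
(1, 4): arr[1]=14 > arr[4]=4
(1, 5): arr[1]=14 > arr[5]=9
(2, 3): arr[2]=8 > arr[3]=6
(2, 4): arr[2]=8 > arr[4]=4
(3, 4): arr[3]=6 > arr[4]=4

Total inversions: 7

The array has 7 inversion(s): (1,2), (1,3), (1,4), (1,5), (2,3), (2,4), (3,4). Each pair (i,j) satisfies i < j and arr[i] > arr[j].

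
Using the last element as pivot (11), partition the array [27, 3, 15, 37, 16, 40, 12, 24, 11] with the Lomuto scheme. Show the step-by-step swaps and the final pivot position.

Lomuto partition with pivot = 11:

Initial array: [27, 3, 15, 37, 16, 40, 12, 24, 11]

arr[0]=27 > 11: no swap
arr[1]=3 <= 11: swap with position 0, array becomes [3, 27, 15, 37, 16, 40, 12, 24, 11]
arr[2]=15 > 11: no swap
arr[3]=37 > 11: no swap
arr[4]=16 > 11: no swap
arr[5]=40 > 11: no swap
arr[6]=12 > 11: no swap
arr[7]=24 > 11: no swap

Place pivot at position 1: [3, 11, 15, 37, 16, 40, 12, 24, 27]
Pivot position: 1

After partitioning with pivot 11, the array becomes [3, 11, 15, 37, 16, 40, 12, 24, 27]. The pivot is placed at index 1. All elements to the left of the pivot are <= 11, and all elements to the right are > 11.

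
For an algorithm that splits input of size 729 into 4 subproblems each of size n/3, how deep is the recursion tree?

For divide and conquer with division factor 3:

Problem sizes at each level:
Level 0: 729
Level 1: 243
Level 2: 81
Level 3: 27
Level 4: 9
Level 5: 3
Level 6: 1

The root is level 0 and the size-1 base case is level 6 (the tree spans levels 0 through 6, i.e. 7 levels counting the root), so the depth is the number of divisions: log_3(729) = 6

The recursion tree depth is log_3(729) = 6. At each level, the problem size is divided by 3, so it takes 6 divisions to reduce to a base case of size 1. The algorithm makes 4 recursive calls at each level.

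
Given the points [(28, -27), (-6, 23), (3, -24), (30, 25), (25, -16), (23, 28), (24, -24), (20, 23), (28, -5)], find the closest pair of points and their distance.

Computing all pairwise distances among 9 points:

d((28, -27), (-6, 23)) = 60.4649
d((28, -27), (3, -24)) = 25.1794
d((28, -27), (30, 25)) = 52.0384
d((28, -27), (25, -16)) = 11.4018
d((28, -27), (23, 28)) = 55.2268
d((28, -27), (24, -24)) = 5.0 <-- minimum
d((28, -27), (20, 23)) = 50.636
d((28, -27), (28, -5)) = 22.0
d((-6, 23), (3, -24)) = 47.8539
d((-6, 23), (30, 25)) = 36.0555
d((-6, 23), (25, -16)) = 49.8197
d((-6, 23), (23, 28)) = 29.4279
d((-6, 23), (24, -24)) = 55.7584
d((-6, 23), (20, 23)) = 26.0
d((-6, 23), (28, -5)) = 44.0454
d((3, -24), (30, 25)) = 55.9464
d((3, -24), (25, -16)) = 23.4094
d((3, -24), (23, 28)) = 55.7136
d((3, -24), (24, -24)) = 21.0
d((3, -24), (20, 23)) = 49.98
d((3, -24), (28, -5)) = 31.4006
d((30, 25), (25, -16)) = 41.3038
d((30, 25), (23, 28)) = 7.6158
d((30, 25), (24, -24)) = 49.366
d((30, 25), (20, 23)) = 10.198
d((30, 25), (28, -5)) = 30.0666
d((25, -16), (23, 28)) = 44.0454
d((25, -16), (24, -24)) = 8.0623
d((25, -16), (20, 23)) = 39.3192
d((25, -16), (28, -5)) = 11.4018
d((23, 28), (24, -24)) = 52.0096
d((23, 28), (20, 23)) = 5.831
d((23, 28), (28, -5)) = 33.3766
d((24, -24), (20, 23)) = 47.1699
d((24, -24), (28, -5)) = 19.4165
d((20, 23), (28, -5)) = 29.1204

Closest pair: (28, -27) and (24, -24) with distance 5.0

The closest pair is (28, -27) and (24, -24) with Euclidean distance 5.0. For 9 points, brute-force pairwise comparison is shown above. For large n, the divide-and-conquer algorithm (sort by x, recurse on halves, check the dividing strip) achieves O(n log n).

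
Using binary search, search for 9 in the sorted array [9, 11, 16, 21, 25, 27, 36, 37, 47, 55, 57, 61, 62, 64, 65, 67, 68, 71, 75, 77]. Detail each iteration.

Binary search for 9 in [9, 11, 16, 21, 25, 27, 36, 37, 47, 55, 57, 61, 62, 64, 65, 67, 68, 71, 75, 77]:

lo=0, hi=19, mid=9, arr[mid]=55 -> 55 > 9, search left half
lo=0, hi=8, mid=4, arr[mid]=25 -> 25 > 9, search left half
lo=0, hi=3, mid=1, arr[mid]=11 -> 11 > 9, search left half
lo=0, hi=0, mid=0, arr[mid]=9 -> Found target at index 0!

Binary search finds 9 at index 0 after 4 comparisons. The search repeatedly halves the search space by comparing with the middle element.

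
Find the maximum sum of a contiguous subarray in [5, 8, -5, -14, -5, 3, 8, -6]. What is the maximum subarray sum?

Using Kadane's algorithm on [5, 8, -5, -14, -5, 3, 8, -6]:

Scanning through the array:
Position 1 (value 8): max_ending_here = 13, max_so_far = 13
Position 2 (value -5): max_ending_here = 8, max_so_far = 13
Position 3 (value -14): max_ending_here = -6, max_so_far = 13
Position 4 (value -5): max_ending_here = -5, max_so_far = 13
Position 5 (value 3): max_ending_here = 3, max_so_far = 13
Position 6 (value 8): max_ending_here = 11, max_so_far = 13
Position 7 (value -6): max_ending_here = 5, max_so_far = 13

Maximum subarray: [5, 8]
Maximum sum: 13

The maximum subarray is [5, 8] with sum 13. This subarray runs from index 0 to index 1.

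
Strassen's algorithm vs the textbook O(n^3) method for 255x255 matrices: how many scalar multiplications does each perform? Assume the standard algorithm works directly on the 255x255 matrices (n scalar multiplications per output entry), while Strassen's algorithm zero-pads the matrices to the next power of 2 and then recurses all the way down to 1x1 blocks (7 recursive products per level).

Matrix multiplication for 255x255 matrices:

Strassen's algorithm requires power-of-2 dimensions. Pad 255x255 to 256x256 (next power of 2).

Standard algorithm: 255^3 = 16581375 multiplications
Strassen's algorithm: 7^(log2(256)) = 7^8 = 5764801 multiplications
Savings: 16581375 - 5764801 = 10816574 multiplications

Standard: 16581375 multiplications (255^3). Strassen: 5764801 multiplications (7^8, after padding to 256x256). Strassen reduces 8 recursive multiplications to 7 at each level.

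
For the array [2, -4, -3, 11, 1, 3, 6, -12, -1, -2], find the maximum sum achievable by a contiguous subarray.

Using Kadane's algorithm on [2, -4, -3, 11, 1, 3, 6, -12, -1, -2]:

Scanning through the array:
Position 1 (value -4): max_ending_here = -2, max_so_far = 2
Position 2 (value -3): max_ending_here = -3, max_so_far = 2
Position 3 (value 11): max_ending_here = 11, max_so_far = 11
Position 4 (value 1): max_ending_here = 12, max_so_far = 12
Position 5 (value 3): max_ending_here = 15, max_so_far = 15
Position 6 (value 6): max_ending_here = 21, max_so_far = 21
Position 7 (value -12): max_ending_here = 9, max_so_far = 21
Position 8 (value -1): max_ending_here = 8, max_so_far = 21
Position 9 (value -2): max_ending_here = 6, max_so_far = 21

Maximum subarray: [11, 1, 3, 6]
Maximum sum: 21

The maximum subarray is [11, 1, 3, 6] with sum 21. This subarray runs from index 3 to index 6.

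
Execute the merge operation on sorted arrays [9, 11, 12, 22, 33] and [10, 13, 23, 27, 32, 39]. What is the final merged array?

Merging process:

Compare 9 vs 10: take 9 from left. Merged: [9]
Compare 11 vs 10: take 10 from right. Merged: [9, 10]
Compare 11 vs 13: take 11 from left. Merged: [9, 10, 11]
Compare 12 vs 13: take 12 from left. Merged: [9, 10, 11, 12]
Compare 22 vs 13: take 13 from right. Merged: [9, 10, 11, 12, 13]
Compare 22 vs 23: take 22 from left. Merged: [9, 10, 11, 12, 13, 22]
Compare 33 vs 23: take 23 from right. Merged: [9, 10, 11, 12, 13, 22, 23]
Compare 33 vs 27: take 27 from right. Merged: [9, 10, 11, 12, 13, 22, 23, 27]
Compare 33 vs 32: take 32 from right. Merged: [9, 10, 11, 12, 13, 22, 23, 27, 32]
Compare 33 vs 39: take 33 from left. Merged: [9, 10, 11, 12, 13, 22, 23, 27, 32, 33]
Append remaining from right: [39]. Merged: [9, 10, 11, 12, 13, 22, 23, 27, 32, 33, 39]

Final merged array: [9, 10, 11, 12, 13, 22, 23, 27, 32, 33, 39]
Total comparisons: 10

The merged array is [9, 10, 11, 12, 13, 22, 23, 27, 32, 33, 39], requiring 10 comparisons. The merge step runs in O(n) time where n is the total number of elements.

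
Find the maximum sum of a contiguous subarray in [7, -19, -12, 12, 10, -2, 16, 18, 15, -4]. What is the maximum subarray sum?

Using Kadane's algorithm on [7, -19, -12, 12, 10, -2, 16, 18, 15, -4]:

Scanning through the array:
Position 1 (value -19): max_ending_here = -12, max_so_far = 7
Position 2 (value -12): max_ending_here = -12, max_so_far = 7
Position 3 (value 12): max_ending_here = 12, max_so_far = 12
Position 4 (value 10): max_ending_here = 22, max_so_far = 22
Position 5 (value -2): max_ending_here = 20, max_so_far = 22
Position 6 (value 16): max_ending_here = 36, max_so_far = 36
Position 7 (value 18): max_ending_here = 54, max_so_far = 54
Position 8 (value 15): max_ending_here = 69, max_so_far = 69
Position 9 (value -4): max_ending_here = 65, max_so_far = 69

Maximum subarray: [12, 10, -2, 16, 18, 15]
Maximum sum: 69

The maximum subarray is [12, 10, -2, 16, 18, 15] with sum 69. This subarray runs from index 3 to index 8.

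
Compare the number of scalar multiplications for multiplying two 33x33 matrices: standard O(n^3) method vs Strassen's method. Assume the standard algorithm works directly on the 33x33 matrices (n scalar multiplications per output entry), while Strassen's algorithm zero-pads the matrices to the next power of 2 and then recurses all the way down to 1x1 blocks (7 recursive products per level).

Matrix multiplication for 33x33 matrices:

Strassen's algorithm requires power-of-2 dimensions. Pad 33x33 to 64x64 (next power of 2).

Standard algorithm: 33^3 = 35937 multiplications
Strassen's algorithm: 7^(log2(64)) = 7^6 = 117649 multiplications
Difference: 35937 - 117649 = -81712 (Strassen uses MORE here due to padding overhead — for small or just-over-power-of-2 n, padding can outweigh the per-level savings)

Standard: 35937 multiplications (33^3). Strassen: 117649 multiplications (7^6, after padding to 64x64). Strassen reduces 8 recursive multiplications to 7 at each level.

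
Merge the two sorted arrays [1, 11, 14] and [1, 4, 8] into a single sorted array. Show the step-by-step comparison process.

Merging process:

Compare 1 vs 1: take 1 from left. Merged: [1]
Compare 11 vs 1: take 1 from right. Merged: [1, 1]
Compare 11 vs 4: take 4 from right. Merged: [1, 1, 4]
Compare 11 vs 8: take 8 from right. Merged: [1, 1, 4, 8]
Append remaining from left: [11, 14]. Merged: [1, 1, 4, 8, 11, 14]

Final merged array: [1, 1, 4, 8, 11, 14]
Total comparisons: 4

The merged array is [1, 1, 4, 8, 11, 14], requiring 4 comparisons. The merge step runs in O(n) time where n is the total number of elements.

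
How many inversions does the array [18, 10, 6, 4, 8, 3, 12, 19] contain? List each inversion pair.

Finding inversions in [18, 10, 6, 4, 8, 3, 12, 19]:

(0, 1): arr[0]=18 > arr[1]=10
(0, 2): arr[0]=18 > arr[2]=6
(0, 3): arr[0]=18 > arr[3]=4
(0, 4): arr[0]=18 > arr[4]=8
(0, 5): arr[0]=18 > arr[5]=3
(0, 6): arr[0]=18 > arr[6]=12
(1, 2): arr[1]=10 > arr[2]=6
(1, 3): arr[1]=10 > arr[3]=4
(1, 4): arr[1]=10 > arr[4]=8
(1, 5): arr[1]=10 > arr[5]=3
(2, 3): arr[2]=6 > arr[3]=4
(2, 5): arr[2]=6 > arr[5]=3
(3, 5): arr[3]=4 > arr[5]=3
(4, 5): arr[4]=8 > arr[5]=3

Total inversions: 14

The array has 14 inversion(s): (0,1), (0,2), (0,3), (0,4), (0,5), (0,6), (1,2), (1,3), (1,4), (1,5), (2,3), (2,5), (3,5), (4,5). Each pair (i,j) satisfies i < j and arr[i] > arr[j].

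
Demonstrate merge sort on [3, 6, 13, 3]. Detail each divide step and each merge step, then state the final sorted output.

Merge sort trace:

Split: [3, 6, 13, 3] -> [3, 6] and [13, 3]
  Split: [3, 6] -> [3] and [6]
  Merge: [3] + [6] -> [3, 6]
  Split: [13, 3] -> [13] and [3]
  Merge: [13] + [3] -> [3, 13]
Merge: [3, 6] + [3, 13] -> [3, 3, 6, 13]

Final sorted array: [3, 3, 6, 13]

The merge sort proceeds by recursively splitting the array and merging sorted halves.
After all merges, the sorted array is [3, 3, 6, 13].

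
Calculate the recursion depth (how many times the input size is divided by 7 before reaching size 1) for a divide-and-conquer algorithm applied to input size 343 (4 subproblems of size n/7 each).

For divide and conquer with division factor 7:

Problem sizes at each level:
Level 0: 343
Level 1: 49
Level 2: 7
Level 3: 1

The root is level 0 and the size-1 base case is level 3 (the tree spans levels 0 through 3, i.e. 4 levels counting the root), so the depth is the number of divisions: log_7(343) = 3

The recursion tree depth is log_7(343) = 3. At each level, the problem size is divided by 7, so it takes 3 divisions to reduce to a base case of size 1. The algorithm makes 4 recursive calls at each level.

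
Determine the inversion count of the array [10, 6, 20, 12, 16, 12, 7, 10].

Finding inversions in [10, 6, 20, 12, 16, 12, 7, 10]:

(0, 1): arr[0]=10 > arr[1]=6
(0, 6): arr[0]=10 > arr[6]=7
(2, 3): arr[2]=20 > arr[3]=12
(2, 4): arr[2]=20 > arr[4]=16
(2, 5): arr[2]=20 > arr[5]=12
(2, 6): arr[2]=20 > arr[6]=7
(2, 7): arr[2]=20 > arr[7]=10
(3, 6): arr[3]=12 > arr[6]=7
(3, 7): arr[3]=12 > arr[7]=10
(4, 5): arr[4]=16 > arr[5]=12
(4, 6): arr[4]=16 > arr[6]=7
(4, 7): arr[4]=16 > arr[7]=10
(5, 6): arr[5]=12 > arr[6]=7
(5, 7): arr[5]=12 > arr[7]=10

Total inversions: 14

The array has 14 inversion(s): (0,1), (0,6), (2,3), (2,4), (2,5), (2,6), (2,7), (3,6), (3,7), (4,5), (4,6), (4,7), (5,6), (5,7). Each pair (i,j) satisfies i < j and arr[i] > arr[j].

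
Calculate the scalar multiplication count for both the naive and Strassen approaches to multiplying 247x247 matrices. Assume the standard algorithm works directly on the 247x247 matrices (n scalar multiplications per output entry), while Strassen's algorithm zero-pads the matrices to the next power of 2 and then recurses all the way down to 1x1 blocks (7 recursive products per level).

Matrix multiplication for 247x247 matrices:

Strassen's algorithm requires power-of-2 dimensions. Pad 247x247 to 256x256 (next power of 2).

Standard algorithm: 247^3 = 15069223 multiplications
Strassen's algorithm: 7^(log2(256)) = 7^8 = 5764801 multiplications
Savings: 15069223 - 5764801 = 9304422 multiplications

Standard: 15069223 multiplications (247^3). Strassen: 5764801 multiplications (7^8, after padding to 256x256). Strassen reduces 8 recursive multiplications to 7 at each level.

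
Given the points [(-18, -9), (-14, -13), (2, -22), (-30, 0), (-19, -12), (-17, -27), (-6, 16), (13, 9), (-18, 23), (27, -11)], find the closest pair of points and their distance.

Computing all pairwise distances among 10 points:

d((-18, -9), (-14, -13)) = 5.6569
d((-18, -9), (2, -22)) = 23.8537
d((-18, -9), (-30, 0)) = 15.0
d((-18, -9), (-19, -12)) = 3.1623 <-- minimum
d((-18, -9), (-17, -27)) = 18.0278
d((-18, -9), (-6, 16)) = 27.7308
d((-18, -9), (13, 9)) = 35.8469
d((-18, -9), (-18, 23)) = 32.0
d((-18, -9), (27, -11)) = 45.0444
d((-14, -13), (2, -22)) = 18.3576
d((-14, -13), (-30, 0)) = 20.6155
d((-14, -13), (-19, -12)) = 5.099
d((-14, -13), (-17, -27)) = 14.3178
d((-14, -13), (-6, 16)) = 30.0832
d((-14, -13), (13, 9)) = 34.8281
d((-14, -13), (-18, 23)) = 36.2215
d((-14, -13), (27, -11)) = 41.0488
d((2, -22), (-30, 0)) = 38.833
d((2, -22), (-19, -12)) = 23.2594
d((2, -22), (-17, -27)) = 19.6469
d((2, -22), (-6, 16)) = 38.833
d((2, -22), (13, 9)) = 32.8938
d((2, -22), (-18, 23)) = 49.2443
d((2, -22), (27, -11)) = 27.313
d((-30, 0), (-19, -12)) = 16.2788
d((-30, 0), (-17, -27)) = 29.9666
d((-30, 0), (-6, 16)) = 28.8444
d((-30, 0), (13, 9)) = 43.9318
d((-30, 0), (-18, 23)) = 25.9422
d((-30, 0), (27, -11)) = 58.0517
d((-19, -12), (-17, -27)) = 15.1327
d((-19, -12), (-6, 16)) = 30.8707
d((-19, -12), (13, 9)) = 38.2753
d((-19, -12), (-18, 23)) = 35.0143
d((-19, -12), (27, -11)) = 46.0109
d((-17, -27), (-6, 16)) = 44.3847
d((-17, -27), (13, 9)) = 46.8615
d((-17, -27), (-18, 23)) = 50.01
d((-17, -27), (27, -11)) = 46.8188
d((-6, 16), (13, 9)) = 20.2485
d((-6, 16), (-18, 23)) = 13.8924
d((-6, 16), (27, -11)) = 42.638
d((13, 9), (-18, 23)) = 34.0147
d((13, 9), (27, -11)) = 24.4131
d((-18, 23), (27, -11)) = 56.4004

Closest pair: (-18, -9) and (-19, -12) with distance 3.1623

The closest pair is (-18, -9) and (-19, -12) with Euclidean distance 3.1623. For 10 points, brute-force pairwise comparison is shown above. For large n, the divide-and-conquer algorithm (sort by x, recurse on halves, check the dividing strip) achieves O(n log n).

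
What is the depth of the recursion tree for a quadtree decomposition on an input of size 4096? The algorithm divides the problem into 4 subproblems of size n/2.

For divide and conquer with division factor 2:

Problem sizes at each level:
Level 0: 4096
Level 1: 2048
Level 2: 1024
Level 3: 512
Level 4: 256
Level 5: 128
Level 6: 64
Level 7: 32
Level 8: 16
Level 9: 8
Level 10: 4
Level 11: 2
Level 12: 1

The root is level 0 and the size-1 base case is level 12 (the tree spans levels 0 through 12, i.e. 13 levels counting the root), so the depth is the number of divisions: log_2(4096) = 12

The recursion tree depth is log_2(4096) = 12. At each level, the problem size is divided by 2, so it takes 12 divisions to reduce to a base case of size 1. The algorithm makes 4 recursive calls at each level.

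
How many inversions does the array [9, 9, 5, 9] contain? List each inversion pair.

Finding inversions in [9, 9, 5, 9]:

(0, 2): arr[0]=9 > arr[2]=5
(1, 2): arr[1]=9 > arr[2]=5

Total inversions: 2

The array has 2 inversion(s): (0,2), (1,2). Each pair (i,j) satisfies i < j and arr[i] > arr[j].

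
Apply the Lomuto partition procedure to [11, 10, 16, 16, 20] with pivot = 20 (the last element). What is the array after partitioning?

Lomuto partition with pivot = 20:

Initial array: [11, 10, 16, 16, 20]

arr[0]=11 <= 20: swap with position 0, array becomes [11, 10, 16, 16, 20]
arr[1]=10 <= 20: swap with position 1, array becomes [11, 10, 16, 16, 20]
arr[2]=16 <= 20: swap with position 2, array becomes [11, 10, 16, 16, 20]
arr[3]=16 <= 20: swap with position 3, array becomes [11, 10, 16, 16, 20]

Place pivot at position 4: [11, 10, 16, 16, 20]
Pivot position: 4

After partitioning with pivot 20, the array becomes [11, 10, 16, 16, 20]. The pivot is placed at index 4. All elements to the left of the pivot are <= 20, and all elements to the right are > 20.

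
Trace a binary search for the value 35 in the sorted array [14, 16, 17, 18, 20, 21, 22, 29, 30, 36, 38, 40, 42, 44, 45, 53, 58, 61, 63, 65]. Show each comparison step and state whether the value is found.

Binary search for 35 in [14, 16, 17, 18, 20, 21, 22, 29, 30, 36, 38, 40, 42, 44, 45, 53, 58, 61, 63, 65]:

lo=0, hi=19, mid=9, arr[mid]=36 -> 36 > 35, search left half
lo=0, hi=8, mid=4, arr[mid]=20 -> 20 < 35, search right half
lo=5, hi=8, mid=6, arr[mid]=22 -> 22 < 35, search right half
lo=7, hi=8, mid=7, arr[mid]=29 -> 29 < 35, search right half
lo=8, hi=8, mid=8, arr[mid]=30 -> 30 < 35, search right half
lo=9 > hi=8, target 35 not found

Binary search determines that 35 is not in the array after 5 comparisons. The search space was exhausted without finding the target.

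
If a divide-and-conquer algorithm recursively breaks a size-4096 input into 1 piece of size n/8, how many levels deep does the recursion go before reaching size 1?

For divide and conquer with division factor 8:

Problem sizes at each level:
Level 0: 4096
Level 1: 512
Level 2: 64
Level 3: 8
Level 4: 1

The root is level 0 and the size-1 base case is level 4 (the tree spans levels 0 through 4, i.e. 5 levels counting the root), so the depth is the number of divisions: log_8(4096) = 4

The recursion tree depth is log_8(4096) = 4. At each level, the problem size is divided by 8, so it takes 4 divisions to reduce to a base case of size 1. The algorithm makes 1 recursive call at each level.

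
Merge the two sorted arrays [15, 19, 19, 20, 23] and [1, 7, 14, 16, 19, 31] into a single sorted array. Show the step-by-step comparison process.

Merging process:

Compare 15 vs 1: take 1 from right. Merged: [1]
Compare 15 vs 7: take 7 from right. Merged: [1, 7]
Compare 15 vs 14: take 14 from right. Merged: [1, 7, 14]
Compare 15 vs 16: take 15 from left. Merged: [1, 7, 14, 15]
Compare 19 vs 16: take 16 from right. Merged: [1, 7, 14, 15, 16]
Compare 19 vs 19: take 19 from left. Merged: [1, 7, 14, 15, 16, 19]
Compare 19 vs 19: take 19 from left. Merged: [1, 7, 14, 15, 16, 19, 19]
Compare 20 vs 19: take 19 from right. Merged: [1, 7, 14, 15, 16, 19, 19, 19]
Compare 20 vs 31: take 20 from left. Merged: [1, 7, 14, 15, 16, 19, 19, 19, 20]
Compare 23 vs 31: take 23 from left. Merged: [1, 7, 14, 15, 16, 19, 19, 19, 20, 23]
Append remaining from right: [31]. Merged: [1, 7, 14, 15, 16, 19, 19, 19, 20, 23, 31]

Final merged array: [1, 7, 14, 15, 16, 19, 19, 19, 20, 23, 31]
Total comparisons: 10

The merged array is [1, 7, 14, 15, 16, 19, 19, 19, 20, 23, 31], requiring 10 comparisons. The merge step runs in O(n) time where n is the total number of elements.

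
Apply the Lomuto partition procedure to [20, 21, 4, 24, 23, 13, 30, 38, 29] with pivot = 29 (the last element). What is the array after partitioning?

Lomuto partition with pivot = 29:

Initial array: [20, 21, 4, 24, 23, 13, 30, 38, 29]

arr[0]=20 <= 29: swap with position 0, array becomes [20, 21, 4, 24, 23, 13, 30, 38, 29]
arr[1]=21 <= 29: swap with position 1, array becomes [20, 21, 4, 24, 23, 13, 30, 38, 29]
arr[2]=4 <= 29: swap with position 2, array becomes [20, 21, 4, 24, 23, 13, 30, 38, 29]
arr[3]=24 <= 29: swap with position 3, array becomes [20, 21, 4, 24, 23, 13, 30, 38, 29]
arr[4]=23 <= 29: swap with position 4, array becomes [20, 21, 4, 24, 23, 13, 30, 38, 29]
arr[5]=13 <= 29: swap with position 5, array becomes [20, 21, 4, 24, 23, 13, 30, 38, 29]
arr[6]=30 > 29: no swap
arr[7]=38 > 29: no swap

Place pivot at position 6: [20, 21, 4, 24, 23, 13, 29, 38, 30]
Pivot position: 6

After partitioning with pivot 29, the array becomes [20, 21, 4, 24, 23, 13, 29, 38, 30]. The pivot is placed at index 6. All elements to the left of the pivot are <= 29, and all elements to the right are > 29.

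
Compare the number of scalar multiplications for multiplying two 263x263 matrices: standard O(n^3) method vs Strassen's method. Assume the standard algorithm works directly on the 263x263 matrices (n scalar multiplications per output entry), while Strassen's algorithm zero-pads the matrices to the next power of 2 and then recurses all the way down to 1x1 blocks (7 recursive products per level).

Matrix multiplication for 263x263 matrices:

Strassen's algorithm requires power-of-2 dimensions. Pad 263x263 to 512x512 (next power of 2).

Standard algorithm: 263^3 = 18191447 multiplications
Strassen's algorithm: 7^(log2(512)) = 7^9 = 40353607 multiplications
Difference: 18191447 - 40353607 = -22162160 (Strassen uses MORE here due to padding overhead — for small or just-over-power-of-2 n, padding can outweigh the per-level savings)

Standard: 18191447 multiplications (263^3). Strassen: 40353607 multiplications (7^9, after padding to 512x512). Strassen reduces 8 recursive multiplications to 7 at each level.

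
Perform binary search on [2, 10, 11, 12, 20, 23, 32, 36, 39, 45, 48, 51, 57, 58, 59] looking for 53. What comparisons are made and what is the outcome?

Binary search for 53 in [2, 10, 11, 12, 20, 23, 32, 36, 39, 45, 48, 51, 57, 58, 59]:

lo=0, hi=14, mid=7, arr[mid]=36 -> 36 < 53, search right half
lo=8, hi=14, mid=11, arr[mid]=51 -> 51 < 53, search right half
lo=12, hi=14, mid=13, arr[mid]=58 -> 58 > 53, search left half
lo=12, hi=12, mid=12, arr[mid]=57 -> 57 > 53, search left half
lo=12 > hi=11, target 53 not found

Binary search determines that 53 is not in the array after 4 comparisons. The search space was exhausted without finding the target.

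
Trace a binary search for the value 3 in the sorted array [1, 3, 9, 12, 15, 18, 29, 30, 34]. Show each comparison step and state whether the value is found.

Binary search for 3 in [1, 3, 9, 12, 15, 18, 29, 30, 34]:

lo=0, hi=8, mid=4, arr[mid]=15 -> 15 > 3, search left half
lo=0, hi=3, mid=1, arr[mid]=3 -> Found target at index 1!

Binary search finds 3 at index 1 after 2 comparisons. The search repeatedly halves the search space by comparing with the middle element.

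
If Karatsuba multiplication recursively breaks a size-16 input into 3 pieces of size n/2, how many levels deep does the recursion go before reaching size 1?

For divide and conquer with division factor 2:

Problem sizes at each level:
Level 0: 16
Level 1: 8
Level 2: 4
Level 3: 2
Level 4: 1

The root is level 0 and the size-1 base case is level 4 (the tree spans levels 0 through 4, i.e. 5 levels counting the root), so the depth is the number of divisions: log_2(16) = 4

The recursion tree depth is log_2(16) = 4. At each level, the problem size is divided by 2, so it takes 4 divisions to reduce to a base case of size 1. The algorithm makes 3 recursive calls at each level.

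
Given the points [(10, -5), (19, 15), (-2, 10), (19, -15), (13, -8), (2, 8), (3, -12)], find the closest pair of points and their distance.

Computing all pairwise distances among 7 points:

d((10, -5), (19, 15)) = 21.9317
d((10, -5), (-2, 10)) = 19.2094
d((10, -5), (19, -15)) = 13.4536
d((10, -5), (13, -8)) = 4.2426 <-- minimum
d((10, -5), (2, 8)) = 15.2643
d((10, -5), (3, -12)) = 9.8995
d((19, 15), (-2, 10)) = 21.587
d((19, 15), (19, -15)) = 30.0
d((19, 15), (13, -8)) = 23.7697
d((19, 15), (2, 8)) = 18.3848
d((19, 15), (3, -12)) = 31.3847
d((-2, 10), (19, -15)) = 32.6497
d((-2, 10), (13, -8)) = 23.4307
d((-2, 10), (2, 8)) = 4.4721
d((-2, 10), (3, -12)) = 22.561
d((19, -15), (13, -8)) = 9.2195
d((19, -15), (2, 8)) = 28.6007
d((19, -15), (3, -12)) = 16.2788
d((13, -8), (2, 8)) = 19.4165
d((13, -8), (3, -12)) = 10.7703
d((2, 8), (3, -12)) = 20.025

Closest pair: (10, -5) and (13, -8) with distance 4.2426

The closest pair is (10, -5) and (13, -8) with Euclidean distance 4.2426. For 7 points, brute-force pairwise comparison is shown above. For large n, the divide-and-conquer algorithm (sort by x, recurse on halves, check the dividing strip) achieves O(n log n).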